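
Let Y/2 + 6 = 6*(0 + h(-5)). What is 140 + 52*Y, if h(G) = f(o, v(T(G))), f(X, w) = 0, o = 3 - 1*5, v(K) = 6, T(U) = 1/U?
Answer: -484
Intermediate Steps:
o = -2 (o = 3 - 5 = -2)
h(G) = 0
Y = -12 (Y = -12 + 2*(6*(0 + 0)) = -12 + 2*(6*0) = -12 + 2*0 = -12 + 0 = -12)
140 + 52*Y = 140 + 52*(-12) = 140 - 624 = -484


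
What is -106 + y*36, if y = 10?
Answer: 254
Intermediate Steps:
-106 + y*36 = -106 + 10*36 = -106 + 360 = 254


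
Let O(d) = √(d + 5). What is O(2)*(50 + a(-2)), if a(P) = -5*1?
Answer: 45*√7 ≈ 119.06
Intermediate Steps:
O(d) = √(5 + d)
a(P) = -5
O(2)*(50 + a(-2)) = √(5 + 2)*(50 - 5) = √7*45 = 45*√7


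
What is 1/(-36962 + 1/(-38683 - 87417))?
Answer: -126100/4660908201 ≈ -2.7055e-5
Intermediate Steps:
1/(-36962 + 1/(-38683 - 87417)) = 1/(-36962 + 1/(-126100)) = 1/(-36962 - 1/126100) = 1/(-4660908201/126100) = -126100/4660908201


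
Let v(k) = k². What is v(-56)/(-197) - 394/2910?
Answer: -4601689/286635 ≈ -16.054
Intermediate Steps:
v(-56)/(-197) - 394/2910 = (-56)²/(-197) - 394/2910 = 3136*(-1/197) - 394*1/2910 = -3136/197 - 197/1455 = -4601689/286635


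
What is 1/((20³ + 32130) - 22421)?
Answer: 1/17709 ≈ 5.6468e-5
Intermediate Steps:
1/((20³ + 32130) - 22421) = 1/((8000 + 32130) - 22421) = 1/(40130 - 22421) = 1/17709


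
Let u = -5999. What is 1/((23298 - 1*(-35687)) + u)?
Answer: 1/52986 ≈ 1.8873e-5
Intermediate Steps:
1/((23298 - 1*(-35687)) + u) = 1/((23298 - 1*(-35687)) - 5999) = 1/((23298 + 35687) - 5999) = 1/(58985 - 5999) = 1/52986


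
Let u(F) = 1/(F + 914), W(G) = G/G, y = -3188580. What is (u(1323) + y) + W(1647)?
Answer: -7132851222/2237 ≈ -3.1886e+6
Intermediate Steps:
W(G) = 1
u(F) = 1/(914 + F)
(u(1323) + y) + W(1647) = (1/(914 + 1323) - 3188580) + 1 = (1/2237 - 3188580) + 1 = -7132853459/2237 + 1 = -7132851222/2237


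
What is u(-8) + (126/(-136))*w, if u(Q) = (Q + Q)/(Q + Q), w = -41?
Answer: 2651/68 ≈ 38.985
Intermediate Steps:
u(Q) = 1 (u(Q) = (2*Q)/((2*Q)) = (2*Q)*(1/(2*Q)) = 1)
u(-8) + (126/(-136))*w = 1 + (126/(-136))*(-41) = 1 + (126*(-1/136))*(-41) = 1 - 63/68*(-41) = 1 + 2583/68 = 2651/68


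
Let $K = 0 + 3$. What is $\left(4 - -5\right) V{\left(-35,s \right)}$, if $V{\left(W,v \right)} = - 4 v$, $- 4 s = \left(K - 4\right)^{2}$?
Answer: $9$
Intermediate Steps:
$K = 3$
$s = - \frac{1}{4}$ ($s = - \frac{\left(3 - 4\right)^{2}}{4} = - \frac{\left(-1\right)^{2}}{4} = \left(- \frac{1}{4}\right) 1 = - \frac{1}{4} \approx -0.25$)
$\left(4 - -5\right) V{\left(-35,s \right)} = \left(4 - -5\right) \left(\left(-4\right) \left(- \frac{1}{4}\right)\right) = \left(4 + 5\right) 1 = 9 \cdot 1 = 9$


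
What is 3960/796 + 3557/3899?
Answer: 4567853/775901 ≈ 5.8872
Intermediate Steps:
3960/796 + 3557/3899 = 3960*(1/796) + 3557*(1/3899) = 990/199 + 3557/3899 = 4567853/775901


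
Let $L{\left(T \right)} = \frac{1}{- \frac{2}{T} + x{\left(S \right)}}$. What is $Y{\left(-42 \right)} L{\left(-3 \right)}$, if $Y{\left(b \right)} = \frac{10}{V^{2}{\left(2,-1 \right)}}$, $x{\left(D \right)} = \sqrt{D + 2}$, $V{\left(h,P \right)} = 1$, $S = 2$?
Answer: $\frac{15}{4} \approx 3.75$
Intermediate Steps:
$x{\left(D \right)} = \sqrt{2 + D}$
$Y{\left(b \right)} = 10$ ($Y{\left(b \right)} = \frac{10}{1^{2}} = \frac{10}{1} = 10 \cdot 1 = 10$)
$L{\left(T \right)} = \frac{1}{2 - \frac{2}{T}}$ ($L{\left(T \right)} = \frac{1}{- \frac{2}{T} + \sqrt{2 + 2}} = \frac{1}{- \frac{2}{T} + \sqrt{4}} = \frac{1}{- \frac{2}{T} + 2} = \frac{1}{2 - \frac{2}{T}}$)
$Y{\left(-42 \right)} L{\left(-3 \right)} = 10 \cdot \frac{1}{2} \left(-3\right) \frac{1}{-1 - 3} = 10 \cdot \frac{1}{2} \left(-3\right) \frac{1}{-4} = 10 \cdot \frac{1}{2} \left(-3\right) \left(- \frac{1}{4}\right) = 10 \cdot \frac{3}{8} = \frac{15}{4}$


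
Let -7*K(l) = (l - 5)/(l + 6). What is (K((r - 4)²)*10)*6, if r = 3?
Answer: 240/49 ≈ 4.8980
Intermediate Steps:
K(l) = -(-5 + l)/(7*(6 + l)) (K(l) = -(l - 5)/(7*(l + 6)) = -(-5 + l)/(7*(6 + l)))
(K((r - 4)²)*10)*6 = (((5 - (3 - 4)²)/(7*(6 + (3 - 4)²)))*10)*6 = (((5 - 1*(-1)²)/(7*(6 + (-1)²)))*10)*6 = (((5 - 1*1)/(7*(6 + 1)))*10)*6 = (((⅐)*(5 - 1)/7)*10)*6 = (((⅐)*(⅐)*4)*10)*6 = ((4/49)*10)*6 = (40/49)*6 = 240/49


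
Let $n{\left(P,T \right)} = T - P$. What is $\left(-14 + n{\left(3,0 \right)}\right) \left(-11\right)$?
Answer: $187$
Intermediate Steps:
$\left(-14 + n{\left(3,0 \right)}\right) \left(-11\right) = \left(-14 + \left(0 - 3\right)\right) \left(-11\right) = \left(-14 - 3\right) \left(-11\right) = \left(-17\right) \left(-11\right) = 187$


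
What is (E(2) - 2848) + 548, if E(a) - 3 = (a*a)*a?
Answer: -2289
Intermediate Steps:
E(a) = 3 + a³ (E(a) = 3 + (a*a)*a = 3 + a²*a = 3 + a³)
(E(2) - 2848) + 548 = ((3 + 2³) - 2848) + 548 = ((3 + 8) - 2848) + 548 = (11 - 2848) + 548 = -2837 + 548 = -2289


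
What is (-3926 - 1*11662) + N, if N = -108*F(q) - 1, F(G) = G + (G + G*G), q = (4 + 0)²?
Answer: -46693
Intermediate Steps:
q = 16 (q = 4² = 16)
F(G) = G² + 2*G (F(G) = G + (G + G²) = G² + 2*G)
N = -31105 (N = -1728*(2 + 16) - 1 = -1728*18 - 1 = -108*288 - 1 = -31104 - 1 = -31105)
(-3926 - 1*11662) + N = (-3926 - 1*11662) - 31105 = (-3926 - 11662) - 31105 = -15588 - 31105 = -46693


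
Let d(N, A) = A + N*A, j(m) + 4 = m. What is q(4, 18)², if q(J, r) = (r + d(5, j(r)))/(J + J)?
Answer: 2601/16 ≈ 162.56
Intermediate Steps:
j(m) = -4 + m
d(N, A) = A + A*N
q(J, r) = (-24 + 7*r)/(2*J) (q(J, r) = (r + (-4 + r)*(1 + 5))/(J + J) = (r + (-4 + r)*6)/((2*J)) = (r + (-24 + 6*r))*(1/(2*J)) = (-24 + 7*r)*(1/(2*J)) = (-24 + 7*r)/(2*J))
q(4, 18)² = ((½)*(-24 + 7*18)/4)² = ((½)*(¼)*(-24 + 126))² = ((½)*(¼)*102)² = (51/4)² = 2601/16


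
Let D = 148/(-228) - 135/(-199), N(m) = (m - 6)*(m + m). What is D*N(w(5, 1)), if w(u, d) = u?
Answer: -3320/11343 ≈ -0.29269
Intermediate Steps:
N(m) = 2*m*(-6 + m) (N(m) = (-6 + m)*(2*m) = 2*m*(-6 + m))
D = 332/11343 (D = 148*(-1/228) - 135*(-1/199) = -37/57 + 135/199 = 332/11343 ≈ 0.029269)
D*N(w(5, 1)) = 332*(2*5*(-6 + 5))/11343 = 332*(2*5*(-1))/11343 = (332/11343)*(-10) = -3320/11343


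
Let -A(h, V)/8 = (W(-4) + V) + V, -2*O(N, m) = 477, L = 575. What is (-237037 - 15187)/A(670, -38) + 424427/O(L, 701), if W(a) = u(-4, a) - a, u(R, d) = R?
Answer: -19887940/9063 ≈ -2194.4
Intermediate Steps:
O(N, m) = -477/2 (O(N, m) = -1/2*477 = -477/2)
W(a) = -4 - a
A(h, V) = -16*V (A(h, V) = -8*(((-4 - 1*(-4)) + V) + V) = -8*(((-4 + 4) + V) + V) = -8*((0 + V) + V) = -8*(V + V) = -16*V)
(-237037 - 15187)/A(670, -38) + 424427/O(L, 701) = (-237037 - 15187)/((-16*(-38))) + 424427/(-477/2) = -252224/608 + 424427*(-2/477) = -252224*1/608 - 848854/477 = -7882/19 - 848854/477 = -19887940/9063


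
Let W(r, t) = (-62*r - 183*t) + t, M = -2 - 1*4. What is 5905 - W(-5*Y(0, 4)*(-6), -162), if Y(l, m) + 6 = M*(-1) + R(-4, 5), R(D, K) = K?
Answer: -14279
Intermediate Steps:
M = -6 (M = -2 - 4 = -6)
Y(l, m) = 5 (Y(l, m) = -6 + (-6*(-1) + 5) = -6 + (6 + 5) = -6 + 11 = 5)
W(r, t) = -182*t - 62*r (W(r, t) = (-183*t - 62*r) + t = -182*t - 62*r)
5905 - W(-5*Y(0, 4)*(-6), -162) = 5905 - (-182*(-162) - 62*(-5*5)*(-6)) = 5905 - (29484 - (-1550)*(-6)) = 5905 - (29484 - 62*150) = 5905 - (29484 - 9300) = 5905 - 1*20184 = 5905 - 20184 = -14279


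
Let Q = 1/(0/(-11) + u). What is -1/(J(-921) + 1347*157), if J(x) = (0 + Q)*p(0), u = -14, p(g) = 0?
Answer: -1/211479 ≈ -4.7286e-6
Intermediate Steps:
Q = -1/14 (Q = 1/(0/(-11) - 14) = 1/(0*(-1/11) - 14) = 1/(0 - 14) = 1/(-14) = -1/14 ≈ -0.071429)
J(x) = 0 (J(x) = (0 - 1/14)*0 = -1/14*0 = 0)
-1/(J(-921) + 1347*157) = -1/(0 + 1347*157) = -1/(0 + 211479) = -1/211479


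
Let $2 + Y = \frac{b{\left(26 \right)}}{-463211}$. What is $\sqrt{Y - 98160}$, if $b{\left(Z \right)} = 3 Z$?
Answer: $\frac{2 i \sqrt{5265518416233215}}{463211} \approx 313.31 i$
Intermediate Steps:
$Y = - \frac{926500}{463211}$ ($Y = -2 + \frac{3 \cdot 26}{-463211} = -2 + 78 \left(- \frac{1}{463211}\right) = -2 - \frac{78}{463211} = - \frac{926500}{463211} \approx -2.0002$)
$\sqrt{Y - 98160} = \sqrt{- \frac{926500}{463211} - 98160} = \sqrt{- \frac{45469718260}{463211}} = \frac{2 i \sqrt{5265518416233215}}{463211}$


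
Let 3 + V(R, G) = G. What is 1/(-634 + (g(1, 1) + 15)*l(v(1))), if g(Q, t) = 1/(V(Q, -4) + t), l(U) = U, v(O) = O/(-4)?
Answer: -24/15305 ≈ -0.0015681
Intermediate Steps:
v(O) = -O/4 (v(O) = O*(-¼) = -O/4)
V(R, G) = -3 + G
g(Q, t) = 1/(-7 + t) (g(Q, t) = 1/((-3 - 4) + t) = 1/(-7 + t))
1/(-634 + (g(1, 1) + 15)*l(v(1))) = 1/(-634 + (1/(-7 + 1) + 15)*(-¼*1)) = 1/(-634 + (1/(-6) + 15)*(-¼)) = 1/(-634 + (-⅙ + 15)*(-¼)) = 1/(-634 + (89/6)*(-¼)) = 1/(-634 - 89/24) = 1/(-15305/24) = -24/15305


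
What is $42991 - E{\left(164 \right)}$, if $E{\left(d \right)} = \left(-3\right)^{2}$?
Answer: $42982$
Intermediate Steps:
$E{\left(d \right)} = 9$
$42991 - E{\left(164 \right)} = 42991 - 9 = 42982$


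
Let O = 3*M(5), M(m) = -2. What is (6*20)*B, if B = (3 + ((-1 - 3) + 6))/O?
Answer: -100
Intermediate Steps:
O = -6 (O = 3*(-2) = -6)
B = -⅚ (B = (3 + ((-1 - 3) + 6))/(-6) = (3 + (-4 + 6))*(-⅙) = (3 + 2)*(-⅙) = 5*(-⅙) = -⅚ ≈ -0.83333)
(6*20)*B = (6*20)*(-⅚) = 120*(-⅚) = -100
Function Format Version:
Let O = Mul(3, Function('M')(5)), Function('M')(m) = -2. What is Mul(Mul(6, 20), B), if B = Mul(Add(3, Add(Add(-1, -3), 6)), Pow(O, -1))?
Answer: -100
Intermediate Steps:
O = -6 (O = Mul(3, -2) = -6)
B = Rational(-5, 6) (B = Mul(Add(3, Add(Add(-1, -3), 6)), Pow(-6, -1)) = Mul(Add(3, Add(-4, 6)), Rational(-1, 6)) = Mul(Add(3, 2), Rational(-1, 6)) = Mul(5, Rational(-1, 6)) = Rational(-5, 6) ≈ -0.83333)
Mul(Mul(6, 20), B) = Mul(Mul(6, 20), Rational(-5, 6)) = Mul(120, Rational(-5, 6)) = -100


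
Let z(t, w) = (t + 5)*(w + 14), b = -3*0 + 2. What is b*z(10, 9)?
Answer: 690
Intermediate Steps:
b = 2 (b = -3*0 + 2 = 0 + 2 = 2)
z(t, w) = (5 + t)*(14 + w)
b*z(10, 9) = 2*(70 + 5*9 + 14*10 + 10*9) = 2*(70 + 45 + 140 + 90) = 2*345 = 690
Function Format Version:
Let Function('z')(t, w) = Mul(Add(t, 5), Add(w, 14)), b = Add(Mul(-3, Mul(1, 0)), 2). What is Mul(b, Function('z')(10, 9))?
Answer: 690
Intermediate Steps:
b = 2 (b = Add(Mul(-3, 0), 2) = Add(0, 2) = 2)
Function('z')(t, w) = Mul(Add(5, t), Add(14, w))
Mul(b, Function('z')(10, 9)) = Mul(2, Add(70, Mul(5, 9), Mul(14, 10), Mul(10, 9))) = Mul(2, Add(70, 45, 140, 90)) = Mul(2, 345) = 690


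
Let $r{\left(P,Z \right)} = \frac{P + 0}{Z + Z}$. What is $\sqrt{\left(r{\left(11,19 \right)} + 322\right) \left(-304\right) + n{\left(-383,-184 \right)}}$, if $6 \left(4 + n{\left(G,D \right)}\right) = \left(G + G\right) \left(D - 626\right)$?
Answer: $\sqrt{5430} \approx 73.688$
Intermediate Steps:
$n{\left(G,D \right)} = -4 + \frac{G \left(-626 + D\right)}{3}$ ($n{\left(G,D \right)} = -4 + \frac{\left(G + G\right) \left(D - 626\right)}{6} = -4 + \frac{2 G \left(-626 + D\right)}{6} = -4 + \frac{G \left(-626 + D\right)}{3}$)
$r{\left(P,Z \right)} = \frac{P}{2 Z}$
$\sqrt{\left(r{\left(11,19 \right)} + 322\right) \left(-304\right) + n{\left(-383,-184 \right)}} = \sqrt{\left(\frac{1}{2} \cdot 11 \cdot \frac{1}{19} + 322\right) \left(-304\right) - \left(- \frac{239746}{3} - \frac{70472}{3}\right)} = \sqrt{\left(\frac{1}{2} \cdot 11 \cdot \frac{1}{19} + 322\right) \left(-304\right) + \left(-4 + \frac{239758}{3} + \frac{70472}{3}\right)} = \sqrt{\left(\frac{11}{38} + 322\right) \left(-304\right) + 103406} = \sqrt{\frac{12247}{38} \left(-304\right) + 103406} = \sqrt{-97976 + 103406} = \sqrt{5430}$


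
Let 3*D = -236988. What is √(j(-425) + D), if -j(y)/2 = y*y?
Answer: I*√440246 ≈ 663.51*I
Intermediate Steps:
j(y) = -2*y² (j(y) = -2*y*y = -2*y²)
D = -78996 (D = (⅓)*(-236988) = -78996)
√(j(-425) + D) = √(-2*(-425)² - 78996) = √(-2*180625 - 78996) = √(-361250 - 78996) = √(-440246) = I*√440246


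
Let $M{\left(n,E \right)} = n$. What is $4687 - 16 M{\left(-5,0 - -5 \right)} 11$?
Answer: $5567$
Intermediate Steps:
$4687 - 16 M{\left(-5,0 - -5 \right)} 11 = 4687 - 16 \left(-5\right) 11 = 4687 - \left(-80\right) 11 = 4687 - -880 = 4687 + 880 = 5567$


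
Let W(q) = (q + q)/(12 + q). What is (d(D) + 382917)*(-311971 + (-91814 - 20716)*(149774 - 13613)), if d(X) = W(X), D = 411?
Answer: -827286348823101871/141 ≈ -5.8673e+15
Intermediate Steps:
W(q) = 2*q/(12 + q) (W(q) = (2*q)/(12 + q) = 2*q/(12 + q))
d(X) = 2*X/(12 + X)
(d(D) + 382917)*(-311971 + (-91814 - 20716)*(149774 - 13613)) = (2*411/(12 + 411) + 382917)*(-311971 + (-91814 - 20716)*(149774 - 13613)) = (2*411/423 + 382917)*(-311971 - 112530*136161) = (2*411*(1/423) + 382917)*(-311971 - 15322197330) = (274/141 + 382917)*(-15322509301) = (53991571/141)*(-15322509301) = -827286348823101871/141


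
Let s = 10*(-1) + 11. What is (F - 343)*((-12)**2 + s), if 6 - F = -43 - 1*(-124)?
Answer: -60610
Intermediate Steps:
s = 1 (s = -10 + 11 = 1)
F = -75 (F = 6 - (-43 - 1*(-124)) = 6 - (-43 + 124) = 6 - 1*81 = 6 - 81 = -75)
(F - 343)*((-12)**2 + s) = (-75 - 343)*((-12)**2 + 1) = -418*(144 + 1) = -418*145 = -60610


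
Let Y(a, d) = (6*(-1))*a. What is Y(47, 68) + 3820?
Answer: 3538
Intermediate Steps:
Y(a, d) = -6*a
Y(47, 68) + 3820 = -6*47 + 3820 = -282 + 3820 = 3538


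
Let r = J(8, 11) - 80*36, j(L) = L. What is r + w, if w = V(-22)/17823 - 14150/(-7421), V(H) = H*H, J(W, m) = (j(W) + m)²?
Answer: -332918445463/132264483 ≈ -2517.1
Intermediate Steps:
J(W, m) = (W + m)²
V(H) = H²
r = -2519 (r = (8 + 11)² - 80*36 = 19² - 2880 = 361 - 2880 = -2519)
w = 255787214/132264483 (w = (-22)²/17823 - 14150/(-7421) = 484*(1/17823) - 14150*(-1/7421) = 484/17823 + 14150/7421 = 255787214/132264483 ≈ 1.9339)
r + w = -2519 + 255787214/132264483 = -332918445463/132264483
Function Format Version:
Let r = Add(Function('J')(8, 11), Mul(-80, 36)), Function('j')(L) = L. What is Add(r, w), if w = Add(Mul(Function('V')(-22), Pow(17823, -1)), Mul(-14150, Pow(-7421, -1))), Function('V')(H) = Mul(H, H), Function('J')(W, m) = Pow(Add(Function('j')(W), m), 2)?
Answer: Rational(-332918445463, 132264483) ≈ -2517.1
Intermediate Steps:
Function('J')(W, m) = Pow(Add(W, m), 2)
Function('V')(H) = Pow(H, 2)
r = -2519 (r = Add(Pow(Add(8, 11), 2), Mul(-80, 36)) = Add(Pow(19, 2), -2880) = Add(361, -2880) = -2519)
w = Rational(255787214, 132264483) (w = Add(Mul(Pow(-22, 2), Pow(17823, -1)), Mul(-14150, Pow(-7421, -1))) = Add(Mul(484, Rational(1, 17823)), Mul(-14150, Rational(-1, 7421))) = Add(Rational(484, 17823), Rational(14150, 7421)) = Rational(255787214, 132264483) ≈ 1.9339)
Add(r, w) = Add(-2519, Rational(255787214, 132264483)) = Rational(-332918445463, 132264483)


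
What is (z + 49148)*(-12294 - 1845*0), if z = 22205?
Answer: -877213782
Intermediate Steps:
(z + 49148)*(-12294 - 1845*0) = (22205 + 49148)*(-12294 - 1845*0) = 71353*(-12294 + 0) = 71353*(-12294) = -877213782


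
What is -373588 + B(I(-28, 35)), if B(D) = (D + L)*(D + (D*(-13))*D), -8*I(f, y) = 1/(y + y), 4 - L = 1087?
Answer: -65607682694387/175616000 ≈ -3.7359e+5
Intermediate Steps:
L = -1083 (L = 4 - 1*1087 = 4 - 1087 = -1083)
I(f, y) = -1/(16*y) (I(f, y) = -1/(8*(y + y)) = -1/(2*y)/8 = -1/(16*y))
B(D) = (-1083 + D)*(D - 13*D**2) (B(D) = (D - 1083)*(D + (D*(-13))*D) = (-1083 + D)*(D + (-13*D)*D) = (-1083 + D)*(D - 13*D**2))
-373588 + B(I(-28, 35)) = -373588 + (-1/16/35)*(-1083 - 13*(-1/16/35)**2 + 14080*(-1/16/35)) = -373588 + (-1/16*1/35)*(-1083 - 13*(-1/16*1/35)**2 + 14080*(-1/16*1/35)) = -373588 - (-1083 - 13*(-1/560)**2 + 14080*(-1/560))/560 = -373588 - (-1083 - 13*1/313600 - 176/7)/560 = -373588 - (-1083 - 13/313600 - 176/7)/560 = -373588 - 1/560*(-347513613/313600) = -373588 + 347513613/175616000 = -65607682694387/175616000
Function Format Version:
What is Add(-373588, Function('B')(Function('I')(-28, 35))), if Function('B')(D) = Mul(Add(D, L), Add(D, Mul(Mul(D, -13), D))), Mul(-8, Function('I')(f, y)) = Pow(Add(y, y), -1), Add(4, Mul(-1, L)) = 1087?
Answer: Rational(-65607682694387, 175616000) ≈ -3.7359e+5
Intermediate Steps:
L = -1083 (L = Add(4, Mul(-1, 1087)) = Add(4, -1087) = -1083)
Function('I')(f, y) = Mul(Rational(-1, 16), Pow(y, -1)) (Function('I')(f, y) = Mul(Rational(-1, 8), Pow(Add(y, y), -1)) = Mul(Rational(-1, 8), Pow(Mul(2, y), -1)) = Mul(Rational(-1, 8), Mul(Rational(1, 2), Pow(y, -1))) = Mul(Rational(-1, 16), Pow(y, -1)))
Function('B')(D) = Mul(Add(-1083, D), Add(D, Mul(-13, Pow(D, 2)))) (Function('B')(D) = Mul(Add(D, -1083), Add(D, Mul(Mul(D, -13), D))) = Mul(Add(-1083, D), Add(D, Mul(Mul(-13, D), D))) = Mul(Add(-1083, D), Add(D, Mul(-13, Pow(D, 2)))))
Add(-373588, Function('B')(Function('I')(-28, 35))) = Add(-373588, Mul(Mul(Rational(-1, 16), Pow(35, -1)), Add(-1083, Mul(-13, Pow(Mul(Rational(-1, 16), Pow(35, -1)), 2)), Mul(14080, Mul(Rational(-1, 16), Pow(35, -1)))))) = Add(-373588, Mul(Mul(Rational(-1, 16), Rational(1, 35)), Add(-1083, Mul(-13, Pow(Mul(Rational(-1, 16), Rational(1, 35)), 2)), Mul(14080, Mul(Rational(-1, 16), Rational(1, 35)))))) = Add(-373588, Mul(Rational(-1, 560), Add(-1083, Mul(-13, Pow(Rational(-1, 560), 2)), Mul(14080, Rational(-1, 560))))) = Add(-373588, Mul(Rational(-1, 560), Add(-1083, Mul(-13, Rational(1, 313600)), Rational(-176, 7)))) = Add(-373588, Mul(Rational(-1, 560), Add(-1083, Rational(-13, 313600), Rational(-176, 7)))) = Add(-373588, Mul(Rational(-1, 560), Rational(-347513613, 313600))) = Add(-373588, Rational(347513613, 175616000)) = Rational(-65607682694387, 175616000)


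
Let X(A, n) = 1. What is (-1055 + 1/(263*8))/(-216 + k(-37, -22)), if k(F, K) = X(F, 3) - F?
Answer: 2219719/374512 ≈ 5.9270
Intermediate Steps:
k(F, K) = 1 - F
(-1055 + 1/(263*8))/(-216 + k(-37, -22)) = (-1055 + 1/(263*8))/(-216 + (1 - 1*(-37))) = (-1055 + 1/2104)/(-216 + (1 + 37)) = (-1055 + 1/2104)/(-216 + 38) = -2219719/2104/(-178) = -2219719/2104*(-1/178) = 2219719/374512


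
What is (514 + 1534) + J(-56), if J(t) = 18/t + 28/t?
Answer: 57321/28 ≈ 2047.2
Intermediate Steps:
J(t) = 46/t
(514 + 1534) + J(-56) = (514 + 1534) + 46/(-56) = 2048 + 46*(-1/56) = 2048 - 23/28 = 57321/28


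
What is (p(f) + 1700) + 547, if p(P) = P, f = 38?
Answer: 2285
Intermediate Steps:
(p(f) + 1700) + 547 = (38 + 1700) + 547 = 1738 + 547 = 2285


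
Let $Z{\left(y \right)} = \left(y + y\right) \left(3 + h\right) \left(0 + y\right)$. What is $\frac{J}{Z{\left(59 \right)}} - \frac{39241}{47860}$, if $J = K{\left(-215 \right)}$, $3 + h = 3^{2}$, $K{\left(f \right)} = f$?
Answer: $- \frac{1234526239}{1499405940} \approx -0.82334$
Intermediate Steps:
$h = 6$ ($h = -3 + 3^{2} = -3 + 9 = 6$)
$J = -215$
$Z{\left(y \right)} = 18 y^{2}$ ($Z{\left(y \right)} = \left(y + y\right) \left(3 + 6\right) \left(0 + y\right) = 2 y 9 y = 18 y y = 18 y^{2}$)
$\frac{J}{Z{\left(59 \right)}} - \frac{39241}{47860} = - \frac{215}{18 \cdot 59^{2}} - \frac{39241}{47860} = - \frac{215}{18 \cdot 3481} - \frac{39241}{47860} = - \frac{215}{62658} - \frac{39241}{47860} = - \frac{1234526239}{1499405940}$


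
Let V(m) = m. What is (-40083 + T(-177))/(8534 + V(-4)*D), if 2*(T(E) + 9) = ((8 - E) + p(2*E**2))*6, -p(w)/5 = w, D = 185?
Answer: -108823/866 ≈ -125.66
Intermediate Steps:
p(w) = -5*w
T(E) = 15 - 30*E**2 - 3*E (T(E) = -9 + (((8 - E) - 10*E**2)*6)/2 = -9 + ((8 - E - 10*E**2)*6)/2 = -9 + (48 - 60*E**2 - 6*E)/2 = -9 + (24 - 30*E**2 - 3*E) = 15 - 30*E**2 - 3*E)
(-40083 + T(-177))/(8534 + V(-4)*D) = (-40083 + (15 - 30*(-177)**2 - 3*(-177)))/(8534 - 4*185) = (-40083 + (15 - 30*31329 + 531))/(8534 - 740) = (-40083 + (15 - 939870 + 531))/7794 = (-40083 - 939324)*(1/7794) = -979407*1/7794 = -108823/866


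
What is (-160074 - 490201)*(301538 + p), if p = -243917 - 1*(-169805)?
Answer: -147889442150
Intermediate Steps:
p = -74112 (p = -243917 + 169805 = -74112)
(-160074 - 490201)*(301538 + p) = (-160074 - 490201)*(301538 - 74112) = -650275*227426 = -147889442150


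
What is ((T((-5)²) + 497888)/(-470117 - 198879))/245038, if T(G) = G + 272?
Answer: -29305/9642908344 ≈ -3.0390e-6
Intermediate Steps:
T(G) = 272 + G
((T((-5)²) + 497888)/(-470117 - 198879))/245038 = (((272 + (-5)²) + 497888)/(-470117 - 198879))/245038 = (((272 + 25) + 497888)/(-668996))*(1/245038) = ((297 + 497888)*(-1/668996))*(1/245038) = (498185*(-1/668996))*(1/245038) = -498185/668996*1/245038 = -29305/9642908344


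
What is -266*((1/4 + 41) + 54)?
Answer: -50673/2 ≈ -25337.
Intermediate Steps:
-266*((1/4 + 41) + 54) = -266*((¼ + 41) + 54) = -266*(165/4 + 54) = -266*381/4 = -50673/2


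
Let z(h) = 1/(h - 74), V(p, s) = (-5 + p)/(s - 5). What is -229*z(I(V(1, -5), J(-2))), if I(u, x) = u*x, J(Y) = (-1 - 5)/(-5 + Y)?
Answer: 8015/2578 ≈ 3.1090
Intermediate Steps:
J(Y) = -6/(-5 + Y)
V(p, s) = (-5 + p)/(-5 + s)
z(h) = 1/(-74 + h)
-229*z(I(V(1, -5), J(-2))) = -229/(-74 + ((-5 + 1)/(-5 - 5))*(-6/(-5 - 2))) = -229/(-74 + (-4/(-10))*(-6/(-7))) = -229/(-74 + (-1/10*(-4))*(-6*(-1/7))) = -229/(-74 + (2/5)*(6/7)) = -229/(-74 + 12/35) = -229/(-2578/35) = -229*(-35/2578) = 8015/2578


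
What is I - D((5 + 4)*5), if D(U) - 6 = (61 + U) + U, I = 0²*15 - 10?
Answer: -167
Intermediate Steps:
I = -10 (I = 0*15 - 10 = 0 - 10 = -10)
D(U) = 67 + 2*U (D(U) = 6 + ((61 + U) + U) = 6 + (61 + 2*U) = 67 + 2*U)
I - D((5 + 4)*5) = -10 - (67 + 2*((5 + 4)*5)) = -10 - (67 + 2*(9*5)) = -10 - (67 + 2*45) = -10 - (67 + 90) = -10 - 1*157 = -10 - 157 = -167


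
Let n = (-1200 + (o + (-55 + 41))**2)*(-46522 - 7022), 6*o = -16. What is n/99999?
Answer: 148138400/299997 ≈ 493.80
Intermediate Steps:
o = -8/3 (o = (1/6)*(-16) = -8/3 ≈ -2.6667)
n = 148138400/3 (n = (-1200 + (-8/3 + (-55 + 41))**2)*(-46522 - 7022) = (-1200 + (-8/3 - 14)**2)*(-53544) = (-1200 + (-50/3)**2)*(-53544) = (-1200 + 2500/9)*(-53544) = -8300/9*(-53544) = 148138400/3 ≈ 4.9379e+7)
n/99999 = (148138400/3)/99999 = (148138400/3)*(1/99999) = 148138400/299997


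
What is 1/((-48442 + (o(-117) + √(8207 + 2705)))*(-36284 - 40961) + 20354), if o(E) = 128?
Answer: 933008821/3482005562852051964 + 77245*√682/3482005562852051964 ≈ 2.6853e-10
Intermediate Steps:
1/((-48442 + (o(-117) + √(8207 + 2705)))*(-36284 - 40961) + 20354) = 1/((-48442 + (128 + √(8207 + 2705)))*(-36284 - 40961) + 20354) = 1/((-48442 + (128 + √10912))*(-77245) + 20354) = 1/((-48442 + (128 + 4*√682))*(-77245) + 20354) = 1/((-48314 + 4*√682)*(-77245) + 20354) = 1/((3732014930 - 308980*√682) + 20354) = 1/(3732035284 - 308980*√682)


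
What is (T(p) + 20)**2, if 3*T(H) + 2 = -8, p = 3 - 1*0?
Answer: 2500/9 ≈ 277.78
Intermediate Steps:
p = 3 (p = 3 + 0 = 3)
T(H) = -10/3 (T(H) = -2/3 + (1/3)*(-8) = -2/3 - 8/3 = -10/3)
(T(p) + 20)**2 = (-10/3 + 20)**2 = (50/3)**2 = 2500/9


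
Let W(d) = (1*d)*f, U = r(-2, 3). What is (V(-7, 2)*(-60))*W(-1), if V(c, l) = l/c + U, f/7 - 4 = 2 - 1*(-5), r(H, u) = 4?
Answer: 17160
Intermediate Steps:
f = 77 (f = 28 + 7*(2 - 1*(-5)) = 28 + 7*(2 + 5) = 28 + 7*7 = 28 + 49 = 77)
U = 4
V(c, l) = 4 + l/c (V(c, l) = l/c + 4 = 4 + l/c)
W(d) = 77*d (W(d) = (1*d)*77 = d*77 = 77*d)
(V(-7, 2)*(-60))*W(-1) = ((4 + 2/(-7))*(-60))*(77*(-1)) = ((4 + 2*(-1/7))*(-60))*(-77) = ((4 - 2/7)*(-60))*(-77) = ((26/7)*(-60))*(-77) = -1560/7*(-77) = 17160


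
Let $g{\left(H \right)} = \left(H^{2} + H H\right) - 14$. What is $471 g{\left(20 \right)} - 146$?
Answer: $370060$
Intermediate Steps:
$g{\left(H \right)} = -14 + 2 H^{2}$ ($g{\left(H \right)} = \left(H^{2} + H^{2}\right) - 14 = 2 H^{2} - 14 = -14 + 2 H^{2}$)
$471 g{\left(20 \right)} - 146 = 471 \left(-14 + 2 \cdot 20^{2}\right) - 146 = 471 \left(-14 + 2 \cdot 400\right) - 146 = 471 \left(-14 + 800\right) - 146 = 471 \cdot 786 - 146 = 370206 - 146 = 370060$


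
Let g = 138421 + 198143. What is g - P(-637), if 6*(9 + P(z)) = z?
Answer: 2020075/6 ≈ 3.3668e+5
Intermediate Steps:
g = 336564
P(z) = -9 + z/6
g - P(-637) = 336564 - (-9 + (⅙)*(-637)) = 336564 - (-9 - 637/6) = 336564 - 1*(-691/6) = 336564 + 691/6 = 2020075/6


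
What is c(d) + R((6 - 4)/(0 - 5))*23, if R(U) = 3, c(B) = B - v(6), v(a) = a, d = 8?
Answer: 71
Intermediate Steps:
c(B) = -6 + B (c(B) = B - 1*6 = B - 6 = -6 + B)
c(d) + R((6 - 4)/(0 - 5))*23 = (-6 + 8) + 3*23 = 2 + 69 = 71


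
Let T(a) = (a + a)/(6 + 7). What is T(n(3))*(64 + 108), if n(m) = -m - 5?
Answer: -2752/13 ≈ -211.69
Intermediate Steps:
n(m) = -5 - m
T(a) = 2*a/13 (T(a) = (2*a)/13 = (2*a)*(1/13) = 2*a/13)
T(n(3))*(64 + 108) = (2*(-5 - 1*3)/13)*(64 + 108) = (2*(-5 - 3)/13)*172 = ((2/13)*(-8))*172 = -16/13*172 = -2752/13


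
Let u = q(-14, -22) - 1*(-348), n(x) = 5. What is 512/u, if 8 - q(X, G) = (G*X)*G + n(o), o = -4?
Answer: 512/7127 ≈ 0.071839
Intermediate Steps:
q(X, G) = 3 - X*G**2 (q(X, G) = 8 - ((G*X)*G + 5) = 8 - (X*G**2 + 5) = 8 - (5 + X*G**2) = 8 + (-5 - X*G**2) = 3 - X*G**2)
u = 7127 (u = (3 - 1*(-14)*(-22)**2) - 1*(-348) = (3 - 1*(-14)*484) + 348 = (3 + 6776) + 348 = 6779 + 348 = 7127)
512/u = 512/7127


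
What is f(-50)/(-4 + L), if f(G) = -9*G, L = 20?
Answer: 225/8 ≈ 28.125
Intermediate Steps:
f(G) = -9*G
f(-50)/(-4 + L) = (-9*(-50))/(-4 + 20) = 450/16 = 450*(1/16) = 225/8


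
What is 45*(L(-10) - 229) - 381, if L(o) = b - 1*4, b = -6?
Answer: -11136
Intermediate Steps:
L(o) = -10 (L(o) = -6 - 1*4 = -6 - 4 = -10)
45*(L(-10) - 229) - 381 = 45*(-10 - 229) - 381 = 45*(-239) - 381 = -10755 - 381 = -11136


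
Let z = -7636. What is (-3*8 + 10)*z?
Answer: 106904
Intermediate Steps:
(-3*8 + 10)*z = (-3*8 + 10)*(-7636) = (-24 + 10)*(-7636) = -14*(-7636) = 106904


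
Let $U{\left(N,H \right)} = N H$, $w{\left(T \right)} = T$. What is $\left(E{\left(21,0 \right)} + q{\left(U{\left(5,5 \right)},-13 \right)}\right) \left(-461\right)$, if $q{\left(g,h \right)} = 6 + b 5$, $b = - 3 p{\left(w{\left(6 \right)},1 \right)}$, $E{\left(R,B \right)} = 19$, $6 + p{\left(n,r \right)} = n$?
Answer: $-11525$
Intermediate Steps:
$p{\left(n,r \right)} = -6 + n$
$U{\left(N,H \right)} = H N$
$b = 0$ ($b = - 3 \left(-6 + 6\right) = \left(-3\right) 0 = 0$)
$q{\left(g,h \right)} = 6$ ($q{\left(g,h \right)} = 6 + 0 \cdot 5 = 6 + 0 = 6$)
$\left(E{\left(21,0 \right)} + q{\left(U{\left(5,5 \right)},-13 \right)}\right) \left(-461\right) = \left(19 + 6\right) \left(-461\right) = 25 \left(-461\right) = -11525$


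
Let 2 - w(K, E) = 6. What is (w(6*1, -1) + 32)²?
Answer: 784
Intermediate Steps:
w(K, E) = -4 (w(K, E) = 2 - 1*6 = 2 - 6 = -4)
(w(6*1, -1) + 32)² = (-4 + 32)² = 28² = 784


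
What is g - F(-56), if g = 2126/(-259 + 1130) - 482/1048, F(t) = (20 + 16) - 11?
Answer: -10505987/456404 ≈ -23.019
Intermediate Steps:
F(t) = 25 (F(t) = 36 - 11 = 25)
g = 904113/456404 (g = 2126/871 - 482*1/1048 = 2126*(1/871) - 241/524 = 2126/871 - 241/524 = 904113/456404 ≈ 1.9809)
g - F(-56) = 904113/456404 - 1*25 = 904113/456404 - 25 = -10505987/456404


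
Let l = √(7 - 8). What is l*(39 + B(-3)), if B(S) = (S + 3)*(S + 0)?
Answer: 39*I ≈ 39.0*I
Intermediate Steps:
B(S) = S*(3 + S) (B(S) = (3 + S)*S = S*(3 + S))
l = I (l = √(-1) = I ≈ 1.0*I)
l*(39 + B(-3)) = I*(39 - 3*(3 - 3)) = I*(39 - 3*0) = I*(39 + 0) = I*39 = 39*I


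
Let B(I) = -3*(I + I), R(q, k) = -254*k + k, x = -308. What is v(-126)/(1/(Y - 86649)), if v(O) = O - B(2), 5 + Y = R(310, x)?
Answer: 995220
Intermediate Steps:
R(q, k) = -253*k
Y = 77919 (Y = -5 - 253*(-308) = -5 + 77924 = 77919)
B(I) = -6*I
v(O) = 12 + O (v(O) = O - (-6)*2 = O - 1*(-12) = O + 12 = 12 + O)
v(-126)/(1/(Y - 86649)) = (12 - 126)/(1/(77919 - 86649)) = -114/(1/(-8730)) = -114/(-1/8730) = -114*(-8730) = 995220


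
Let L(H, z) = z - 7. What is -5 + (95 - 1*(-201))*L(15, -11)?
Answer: -5333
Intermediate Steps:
L(H, z) = -7 + z
-5 + (95 - 1*(-201))*L(15, -11) = -5 + (95 - 1*(-201))*(-7 - 11) = -5 + (95 + 201)*(-18) = -5 + 296*(-18) = -5 - 5328 = -5333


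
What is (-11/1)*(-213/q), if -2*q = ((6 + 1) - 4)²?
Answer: -1562/3 ≈ -520.67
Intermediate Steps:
q = -9/2 (q = -((6 + 1) - 4)²/2 = -(7 - 4)²/2 = -½*3² = -½*9 = -9/2 ≈ -4.5000)
(-11/1)*(-213/q) = (-11/1)*(-213/(-9/2)) = (-11*1)*(-213*(-2/9)) = -11*142/3 = -1562/3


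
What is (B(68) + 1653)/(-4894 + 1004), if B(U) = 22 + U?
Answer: -1743/3890 ≈ -0.44807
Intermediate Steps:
(B(68) + 1653)/(-4894 + 1004) = ((22 + 68) + 1653)/(-4894 + 1004) = (90 + 1653)/(-3890) = 1743*(-1/3890) = -1743/3890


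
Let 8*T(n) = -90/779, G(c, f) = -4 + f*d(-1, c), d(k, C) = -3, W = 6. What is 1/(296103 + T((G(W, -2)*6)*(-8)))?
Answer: 3116/922656903 ≈ 3.3772e-6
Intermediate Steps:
G(c, f) = -4 - 3*f (G(c, f) = -4 + f*(-3) = -4 - 3*f)
T(n) = -45/3116 (T(n) = (-90/779)/8 = (-90*1/779)/8 = (1/8)*(-90/779) = -45/3116)
1/(296103 + T((G(W, -2)*6)*(-8))) = 1/(296103 - 45/3116) = 1/(922656903/3116) = 3116/922656903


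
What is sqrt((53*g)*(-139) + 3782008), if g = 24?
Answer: 20*sqrt(9013) ≈ 1898.7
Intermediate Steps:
sqrt((53*g)*(-139) + 3782008) = sqrt((53*24)*(-139) + 3782008) = sqrt(1272*(-139) + 3782008) = sqrt(-176808 + 3782008) = sqrt(3605200) = 20*sqrt(9013)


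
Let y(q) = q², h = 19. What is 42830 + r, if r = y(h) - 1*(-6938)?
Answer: 50129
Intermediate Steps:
r = 7299 (r = 19² - 1*(-6938) = 361 + 6938 = 7299)
42830 + r = 42830 + 7299 = 50129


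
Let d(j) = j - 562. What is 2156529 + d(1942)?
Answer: 2157909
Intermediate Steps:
d(j) = -562 + j
2156529 + d(1942) = 2156529 + (-562 + 1942) = 2156529 + 1380 = 2157909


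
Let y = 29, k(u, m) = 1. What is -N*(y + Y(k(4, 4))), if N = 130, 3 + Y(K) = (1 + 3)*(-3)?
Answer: -1820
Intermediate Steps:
Y(K) = -15 (Y(K) = -3 + (1 + 3)*(-3) = -3 + 4*(-3) = -3 - 12 = -15)
-N*(y + Y(k(4, 4))) = -130*(29 - 15) = -130*14 = -1*1820 = -1820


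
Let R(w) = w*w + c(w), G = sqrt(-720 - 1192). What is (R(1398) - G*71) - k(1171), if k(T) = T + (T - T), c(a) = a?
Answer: 1954631 - 142*I*sqrt(478) ≈ 1.9546e+6 - 3104.6*I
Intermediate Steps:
G = 2*I*sqrt(478) (G = sqrt(-1912) = 2*I*sqrt(478) ≈ 43.726*I)
k(T) = T (k(T) = T + 0 = T)
R(w) = w + w**2 (R(w) = w*w + w = w**2 + w = w + w**2)
(R(1398) - G*71) - k(1171) = (1398*(1 + 1398) - 2*I*sqrt(478)*71) - 1*1171 = (1398*1399 - 142*I*sqrt(478)) - 1171 = (1955802 - 142*I*sqrt(478)) - 1171 = 1954631 - 142*I*sqrt(478)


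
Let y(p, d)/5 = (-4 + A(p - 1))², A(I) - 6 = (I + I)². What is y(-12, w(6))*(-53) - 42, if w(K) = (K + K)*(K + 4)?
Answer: -121816302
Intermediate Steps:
w(K) = 2*K*(4 + K) (w(K) = (2*K)*(4 + K) = 2*K*(4 + K))
A(I) = 6 + 4*I² (A(I) = 6 + (I + I)² = 6 + (2*I)² = 6 + 4*I²)
y(p, d) = 5*(2 + 4*(-1 + p)²)² (y(p, d) = 5*(-4 + (6 + 4*(p - 1)²))² = 5*(-4 + (6 + 4*(-1 + p)²))² = 5*(2 + 4*(-1 + p)²)²)
y(-12, w(6))*(-53) - 42 = (20*(1 + 2*(-1 - 12)²)²)*(-53) - 42 = (20*(1 + 2*(-13)²)²)*(-53) - 42 = (20*(1 + 2*169)²)*(-53) - 42 = (20*(1 + 338)²)*(-53) - 42 = (20*339²)*(-53) - 42 = (20*114921)*(-53) - 42 = 2298420*(-53) - 42 = -121816260 - 42 = -121816302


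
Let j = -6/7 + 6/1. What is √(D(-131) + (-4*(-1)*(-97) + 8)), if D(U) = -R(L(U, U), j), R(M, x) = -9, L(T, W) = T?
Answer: I*√371 ≈ 19.261*I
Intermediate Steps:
j = 36/7 (j = -6*⅐ + 6*1 = -6/7 + 6 = 36/7 ≈ 5.1429)
D(U) = 9 (D(U) = -1*(-9) = 9)
√(D(-131) + (-4*(-1)*(-97) + 8)) = √(9 + (-4*(-1)*(-97) + 8)) = √(9 + (4*(-97) + 8)) = √(9 + (-388 + 8)) = √(9 - 380) = √(-371) = I*√371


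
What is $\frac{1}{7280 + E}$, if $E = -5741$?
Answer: $\frac{1}{1539} \approx 0.00064977$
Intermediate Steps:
$\frac{1}{7280 + E} = \frac{1}{7280 - 5741} = \frac{1}{1539}$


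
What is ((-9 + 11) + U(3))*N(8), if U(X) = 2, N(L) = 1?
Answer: 4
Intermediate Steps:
((-9 + 11) + U(3))*N(8) = ((-9 + 11) + 2)*1 = (2 + 2)*1 = 4*1 = 4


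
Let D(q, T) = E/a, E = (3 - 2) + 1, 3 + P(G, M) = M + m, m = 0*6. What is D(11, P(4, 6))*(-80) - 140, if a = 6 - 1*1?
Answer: -172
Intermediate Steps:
m = 0
P(G, M) = -3 + M (P(G, M) = -3 + (M + 0) = -3 + M)
a = 5 (a = 6 - 1 = 5)
E = 2 (E = 1 + 1 = 2)
D(q, T) = ⅖ (D(q, T) = 2/5 = 2*(⅕) = ⅖)
D(11, P(4, 6))*(-80) - 140 = (⅖)*(-80) - 140 = -32 - 140 = -172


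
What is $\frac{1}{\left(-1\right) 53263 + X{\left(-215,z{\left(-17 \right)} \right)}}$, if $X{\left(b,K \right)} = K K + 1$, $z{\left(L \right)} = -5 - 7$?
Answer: $- \frac{1}{53118} \approx -1.8826 \cdot 10^{-5}$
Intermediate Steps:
$z{\left(L \right)} = -12$
$X{\left(b,K \right)} = 1 + K^{2}$ ($X{\left(b,K \right)} = K^{2} + 1 = 1 + K^{2}$)
$\frac{1}{\left(-1\right) 53263 + X{\left(-215,z{\left(-17 \right)} \right)}} = \frac{1}{\left(-1\right) 53263 + \left(1 + \left(-12\right)^{2}\right)} = \frac{1}{-53263 + \left(1 + 144\right)} = \frac{1}{-53263 + 145} = \frac{1}{-53118} = - \frac{1}{53118}$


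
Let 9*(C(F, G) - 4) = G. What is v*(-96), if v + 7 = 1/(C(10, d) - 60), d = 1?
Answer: 338880/503 ≈ 673.72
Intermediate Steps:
C(F, G) = 4 + G/9
v = -3530/503 (v = -7 + 1/((4 + (1/9)*1) - 60) = -7 + 1/((4 + 1/9) - 60) = -7 + 1/(37/9 - 60) = -7 + 1/(-503/9) = -7 - 9/503 = -3530/503 ≈ -7.0179)
v*(-96) = -3530/503*(-96) = 338880/503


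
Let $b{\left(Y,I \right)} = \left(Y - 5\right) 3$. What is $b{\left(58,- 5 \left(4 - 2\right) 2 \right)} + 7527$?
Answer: $7686$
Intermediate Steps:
$b{\left(Y,I \right)} = -15 + 3 Y$ ($b{\left(Y,I \right)} = \left(-5 + Y\right) 3 = -15 + 3 Y$)
$b{\left(58,- 5 \left(4 - 2\right) 2 \right)} + 7527 = \left(-15 + 3 \cdot 58\right) + 7527 = \left(-15 + 174\right) + 7527 = 159 + 7527 = 7686$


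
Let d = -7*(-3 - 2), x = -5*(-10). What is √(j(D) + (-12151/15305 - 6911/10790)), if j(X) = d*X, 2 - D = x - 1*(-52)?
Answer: I*√3819579429064883510/33028190 ≈ 59.173*I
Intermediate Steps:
x = 50
D = -100 (D = 2 - (50 - 1*(-52)) = 2 - (50 + 52) = 2 - 1*102 = 2 - 102 = -100)
d = 35 (d = -7*(-5) = 35)
j(X) = 35*X
√(j(D) + (-12151/15305 - 6911/10790)) = √(35*(-100) + (-12151/15305 - 6911/10790)) = √(-3500 + (-12151*1/15305 - 6911*1/10790)) = √(-3500 + (-12151/15305 - 6911/10790)) = √(-3500 - 47376429/33028190) = √(-115646041429/33028190) = I*√3819579429064883510/33028190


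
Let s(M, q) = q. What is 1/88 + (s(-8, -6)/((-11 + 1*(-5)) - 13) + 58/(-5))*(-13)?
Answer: 1890033/12760 ≈ 148.12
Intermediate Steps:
1/88 + (s(-8, -6)/((-11 + 1*(-5)) - 13) + 58/(-5))*(-13) = 1/88 + (-6/((-11 + 1*(-5)) - 13) + 58/(-5))*(-13) = 1/88 + (-6/((-11 - 5) - 13) + 58*(-1/5))*(-13) = 1/88 + (-6/(-16 - 13) - 58/5)*(-13) = 1/88 + (-6/(-29) - 58/5)*(-13) = 1/88 + (-6*(-1/29) - 58/5)*(-13) = 1/88 + (6/29 - 58/5)*(-13) = 1/88 - 1652/145*(-13) = 1/88 + 21476/145 = 1890033/12760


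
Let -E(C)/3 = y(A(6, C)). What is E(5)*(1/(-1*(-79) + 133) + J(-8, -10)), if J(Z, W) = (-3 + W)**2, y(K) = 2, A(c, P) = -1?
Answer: -107487/106 ≈ -1014.0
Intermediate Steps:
E(C) = -6 (E(C) = -3*2 = -6)
E(5)*(1/(-1*(-79) + 133) + J(-8, -10)) = -6*(1/(-1*(-79) + 133) + (-3 - 10)**2) = -6*(1/(79 + 133) + (-13)**2) = -6*(1/212 + 169) = -6*35829/212 = -107487/106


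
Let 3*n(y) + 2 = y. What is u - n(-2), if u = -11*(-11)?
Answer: 367/3 ≈ 122.33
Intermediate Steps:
n(y) = -⅔ + y/3
u = 121
u - n(-2) = 121 - (-⅔ + (⅓)*(-2)) = 121 - (-⅔ - ⅔) = 121 - 1*(-4/3) = 121 + 4/3 = 367/3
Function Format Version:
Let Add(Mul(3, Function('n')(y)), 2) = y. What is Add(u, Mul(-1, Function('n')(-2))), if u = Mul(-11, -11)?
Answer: Rational(367, 3) ≈ 122.33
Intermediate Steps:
Function('n')(y) = Add(Rational(-2, 3), Mul(Rational(1, 3), y))
u = 121
Add(u, Mul(-1, Function('n')(-2))) = Add(121, Mul(-1, Add(Rational(-2, 3), Mul(Rational(1, 3), -2)))) = Add(121, Mul(-1, Add(Rational(-2, 3), Rational(-2, 3)))) = Add(121, Mul(-1, Rational(-4, 3))) = Add(121, Rational(4, 3)) = Rational(367, 3)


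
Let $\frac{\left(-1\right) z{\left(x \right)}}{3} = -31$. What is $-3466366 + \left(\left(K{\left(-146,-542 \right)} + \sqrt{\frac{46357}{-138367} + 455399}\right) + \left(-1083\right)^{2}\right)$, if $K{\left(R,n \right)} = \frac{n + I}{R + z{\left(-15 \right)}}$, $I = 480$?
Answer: $- \frac{121554219}{53} + \frac{2 \sqrt{2179700438616223}}{138367} \approx -2.2928 \cdot 10^{6}$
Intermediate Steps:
$z{\left(x \right)} = 93$ ($z{\left(x \right)} = \left(-3\right) \left(-31\right) = 93$)
$K{\left(R,n \right)} = \frac{480 + n}{93 + R}$ ($K{\left(R,n \right)} = \frac{n + 480}{R + 93} = \frac{480 + n}{93 + R}$)
$-3466366 + \left(\left(K{\left(-146,-542 \right)} + \sqrt{\frac{46357}{-138367} + 455399}\right) + \left(-1083\right)^{2}\right) = -3466366 + \left(\left(\frac{480 - 542}{93 - 146} + \sqrt{\frac{46357}{-138367} + 455399}\right) + \left(-1083\right)^{2}\right) = -3466366 + \left(\left(\frac{1}{-53} \left(-62\right) + \sqrt{46357 \left(- \frac{1}{138367}\right) + 455399}\right) + 1172889\right) = -3466366 + \left(\left(\left(- \frac{1}{53}\right) \left(-62\right) + \sqrt{- \frac{46357}{138367} + 455399}\right) + 1172889\right) = -3466366 + \left(\left(\frac{62}{53} + \sqrt{\frac{63012147076}{138367}}\right) + 1172889\right) = -3466366 + \left(\left(\frac{62}{53} + \frac{2 \sqrt{2179700438616223}}{138367}\right) + 1172889\right) = -3466366 + \left(\frac{62163179}{53} + \frac{2 \sqrt{2179700438616223}}{138367}\right) = - \frac{121554219}{53} + \frac{2 \sqrt{2179700438616223}}{138367}$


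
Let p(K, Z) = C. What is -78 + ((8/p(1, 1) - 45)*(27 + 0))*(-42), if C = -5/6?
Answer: 309192/5 ≈ 61838.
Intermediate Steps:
C = -⅚ (C = -5*⅙ = -⅚ ≈ -0.83333)
p(K, Z) = -⅚
-78 + ((8/p(1, 1) - 45)*(27 + 0))*(-42) = -78 + ((8/(-⅚) - 45)*(27 + 0))*(-42) = -78 + ((8*(-6/5) - 45)*27)*(-42) = -78 + ((-48/5 - 45)*27)*(-42) = -78 - 273/5*27*(-42) = -78 - 7371/5*(-42) = -78 + 309582/5 = 309192/5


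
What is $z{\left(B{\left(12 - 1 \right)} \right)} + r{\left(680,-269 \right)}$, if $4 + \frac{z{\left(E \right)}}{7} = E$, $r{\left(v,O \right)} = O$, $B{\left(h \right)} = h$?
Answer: $-220$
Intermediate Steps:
$z{\left(E \right)} = -28 + 7 E$
$z{\left(B{\left(12 - 1 \right)} \right)} + r{\left(680,-269 \right)} = \left(-28 + 7 \left(12 - 1\right)\right) - 269 = \left(-28 + 7 \cdot 11\right) - 269 = \left(-28 + 77\right) - 269 = 49 - 269 = -220$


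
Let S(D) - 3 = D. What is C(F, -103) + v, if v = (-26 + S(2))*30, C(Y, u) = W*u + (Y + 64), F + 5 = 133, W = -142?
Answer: 14188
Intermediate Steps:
S(D) = 3 + D
F = 128 (F = -5 + 133 = 128)
C(Y, u) = 64 + Y - 142*u (C(Y, u) = -142*u + (Y + 64) = -142*u + (64 + Y) = 64 + Y - 142*u)
v = -630 (v = (-26 + (3 + 2))*30 = (-26 + 5)*30 = -21*30 = -630)
C(F, -103) + v = (64 + 128 - 142*(-103)) - 630 = (64 + 128 + 14626) - 630 = 14818 - 630 = 14188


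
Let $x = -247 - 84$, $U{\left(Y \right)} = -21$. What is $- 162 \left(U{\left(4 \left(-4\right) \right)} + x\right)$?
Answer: $57024$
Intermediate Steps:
$x = -331$ ($x = -247 - 84 = -331$)
$- 162 \left(U{\left(4 \left(-4\right) \right)} + x\right) = - 162 \left(-21 - 331\right) = \left(-162\right) \left(-352\right) = 57024$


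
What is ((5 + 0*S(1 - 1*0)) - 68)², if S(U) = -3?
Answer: 3969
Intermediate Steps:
((5 + 0*S(1 - 1*0)) - 68)² = ((5 + 0*(-3)) - 68)² = ((5 + 0) - 68)² = (5 - 68)² = (-63)² = 3969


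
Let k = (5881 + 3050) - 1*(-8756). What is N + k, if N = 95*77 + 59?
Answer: 25061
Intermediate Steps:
N = 7374 (N = 7315 + 59 = 7374)
k = 17687 (k = 8931 + 8756 = 17687)
N + k = 7374 + 17687 = 25061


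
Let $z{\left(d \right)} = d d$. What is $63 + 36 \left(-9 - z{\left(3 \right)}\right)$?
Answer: $-585$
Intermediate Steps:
$z{\left(d \right)} = d^{2}$
$63 + 36 \left(-9 - z{\left(3 \right)}\right) = 63 + 36 \left(-9 - 3^{2}\right) = 63 + 36 \left(-9 - 9\right) = 63 + 36 \left(-18\right) = 63 - 648 = -585$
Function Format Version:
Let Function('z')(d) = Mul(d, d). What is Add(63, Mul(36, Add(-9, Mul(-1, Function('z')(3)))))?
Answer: -585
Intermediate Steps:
Function('z')(d) = Pow(d, 2)
Add(63, Mul(36, Add(-9, Mul(-1, Function('z')(3))))) = Add(63, Mul(36, Add(-9, Mul(-1, Pow(3, 2))))) = Add(63, Mul(36, Add(-9, Mul(-1, 9)))) = Add(63, Mul(36, Add(-9, -9))) = Add(63, Mul(36, -18)) = Add(63, -648) = -585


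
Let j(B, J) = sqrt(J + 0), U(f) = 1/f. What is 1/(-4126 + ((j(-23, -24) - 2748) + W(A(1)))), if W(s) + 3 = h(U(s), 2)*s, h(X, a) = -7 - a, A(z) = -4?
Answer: -6841/46799305 - 2*I*sqrt(6)/46799305 ≈ -0.00014618 - 1.0468e-7*I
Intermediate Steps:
j(B, J) = sqrt(J)
W(s) = -3 - 9*s (W(s) = -3 + (-7 - 1*2)*s = -3 + (-7 - 2)*s = -3 - 9*s)
1/(-4126 + ((j(-23, -24) - 2748) + W(A(1)))) = 1/(-4126 + ((sqrt(-24) - 2748) + (-3 - 9*(-4)))) = 1/(-4126 + ((2*I*sqrt(6) - 2748) + (-3 + 36))) = 1/(-4126 + ((-2748 + 2*I*sqrt(6)) + 33)) = 1/(-4126 + (-2715 + 2*I*sqrt(6))) = 1/(-6841 + 2*I*sqrt(6))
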